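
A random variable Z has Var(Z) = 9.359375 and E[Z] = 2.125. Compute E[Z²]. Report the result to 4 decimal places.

E[Z²] = Var(Z) + (E[Z])² = 9.359375 + (2.125)² = 13.875

13.8750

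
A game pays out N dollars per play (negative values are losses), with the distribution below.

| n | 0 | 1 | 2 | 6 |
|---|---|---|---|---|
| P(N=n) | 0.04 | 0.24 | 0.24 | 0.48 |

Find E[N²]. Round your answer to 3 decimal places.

E[N²] = (0)²(0.04) + (1)²(0.24) + (2)²(0.24) + (6)²(0.48) = 18.48

18.480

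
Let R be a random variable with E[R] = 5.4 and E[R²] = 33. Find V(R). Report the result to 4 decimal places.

3.8400

V(R) = 33 − (5.4)² = 3.84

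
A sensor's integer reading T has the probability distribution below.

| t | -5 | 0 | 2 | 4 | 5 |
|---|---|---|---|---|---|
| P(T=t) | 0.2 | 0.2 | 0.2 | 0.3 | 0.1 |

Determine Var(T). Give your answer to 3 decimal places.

E[T] = (-5)(0.2) + (0)(0.2) + (2)(0.2) + (4)(0.3) + (5)(0.1) = 1.1
E[T²] = (-5)²(0.2) + (0)²(0.2) + (2)²(0.2) + (4)²(0.3) + (5)²(0.1) = 13.1
Var(T) = E[T²] − (E[T])² = 13.1 − (1.1)² = 11.89

11.890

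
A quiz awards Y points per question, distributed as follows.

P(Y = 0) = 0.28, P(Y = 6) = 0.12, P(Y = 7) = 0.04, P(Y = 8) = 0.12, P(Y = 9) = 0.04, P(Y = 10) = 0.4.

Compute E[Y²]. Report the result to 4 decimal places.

57.2000

E[Y²] = (0)²(0.28) + (6)²(0.12) + (7)²(0.04) + (8)²(0.12) + (9)²(0.04) + (10)²(0.4) = 57.2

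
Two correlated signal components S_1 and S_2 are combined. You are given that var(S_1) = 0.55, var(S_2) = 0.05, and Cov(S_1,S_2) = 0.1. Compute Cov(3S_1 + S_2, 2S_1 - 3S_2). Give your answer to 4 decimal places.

Cov(3S_1 + S_2, 2S_1 - 3S_2) = (3)(2)var(S_1) + (1)(-3)var(S_2) + [(3)(-3) + (1)(2)]Cov(S_1,S_2)
= 6·0.55 + -3·0.05 + -7·0.1 = 2.45

2.4500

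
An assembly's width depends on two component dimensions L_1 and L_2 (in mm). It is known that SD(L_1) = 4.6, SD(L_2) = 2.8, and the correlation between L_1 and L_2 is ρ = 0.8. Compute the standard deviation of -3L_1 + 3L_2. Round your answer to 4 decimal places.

8.6907

var(L_1) = (4.6)² = 21.16;  var(L_2) = (2.8)² = 7.84
Cov(L_1,L_2) = ρ·SD(L_1)·SD(L_2) = 0.8·4.6·2.8 = 10.304
var(-3L_1 + 3L_2) = (-3)²·var(L_1) + (3)²·var(L_2) + 2·(-3)·(3)·Cov(L_1,L_2)
= 9·21.16 + 9·7.84 + -18·10.304 = 75.528
SD(-3L_1 + 3L_2) = √75.528 ≈ 8.6907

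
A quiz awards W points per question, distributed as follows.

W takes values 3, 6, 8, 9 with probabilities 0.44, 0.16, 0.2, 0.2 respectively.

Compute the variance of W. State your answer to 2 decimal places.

E[W] = (3)(0.44) + (6)(0.16) + (8)(0.2) + (9)(0.2) = 5.68
E[W²] = (3)²(0.44) + (6)²(0.16) + (8)²(0.2) + (9)²(0.2) = 38.72
V(W) = E[W²] − (E[W])² = 38.72 − (5.68)² = 6.4576

6.46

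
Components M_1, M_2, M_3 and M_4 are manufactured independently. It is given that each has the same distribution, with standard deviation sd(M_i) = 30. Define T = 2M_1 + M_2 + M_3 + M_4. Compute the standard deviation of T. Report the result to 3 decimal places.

79.373

Var(M_i) = (30)² = 900
By independence, Var(T) = (2)²Var(M_1) + (1)²Var(M_2) + (1)²Var(M_3) + (1)²Var(M_4)
= (2)²·900 + (1)²·900 + (1)²·900 + (1)²·900 = 6300
sd(T) = √6300 ≈ 79.373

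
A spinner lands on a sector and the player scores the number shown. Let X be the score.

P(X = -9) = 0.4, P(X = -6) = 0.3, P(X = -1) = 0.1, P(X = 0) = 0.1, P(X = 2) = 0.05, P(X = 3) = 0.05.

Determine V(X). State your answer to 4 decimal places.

16.3875

E[X] = (-9)(0.4) + (-6)(0.3) + (-1)(0.1) + (0)(0.1) + (2)(0.05) + (3)(0.05) = -5.25
E[X²] = (-9)²(0.4) + (-6)²(0.3) + (-1)²(0.1) + (0)²(0.1) + (2)²(0.05) + (3)²(0.05) = 43.95
V(X) = E[X²] − (E[X])² = 43.95 − (-5.25)² = 16.3875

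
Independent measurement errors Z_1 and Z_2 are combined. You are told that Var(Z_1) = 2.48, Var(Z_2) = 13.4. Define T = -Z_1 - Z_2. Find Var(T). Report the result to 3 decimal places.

By independence, Var(T) = (-1)²Var(Z_1) + (-1)²Var(Z_2)
= (-1)²·2.48 + (-1)²·13.4 = 15.88

15.880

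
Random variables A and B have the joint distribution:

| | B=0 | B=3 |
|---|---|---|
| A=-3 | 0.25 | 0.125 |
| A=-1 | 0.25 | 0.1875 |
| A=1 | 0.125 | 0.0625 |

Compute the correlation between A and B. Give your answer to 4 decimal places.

E[A] = -1.375,  E[B] = 1.125
E[AB] = -1.5
cov(A,B) = E[AB] − E[A]E[B] = -1.5 − (-1.375)(1.125) = 0.046875
var(A) = 2.109375,  var(B) = 2.109375
ρ = 0.046875 / √(2.109375·2.109375) ≈ 0.0222

0.0222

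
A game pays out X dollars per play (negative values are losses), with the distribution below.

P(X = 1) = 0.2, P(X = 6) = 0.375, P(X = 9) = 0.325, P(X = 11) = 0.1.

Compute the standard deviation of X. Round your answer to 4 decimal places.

3.1936

E[X] = (1)(0.2) + (6)(0.375) + (9)(0.325) + (11)(0.1) = 6.475
E[X²] = (1)²(0.2) + (6)²(0.375) + (9)²(0.325) + (11)²(0.1) = 52.125
var(X) = E[X²] − (E[X])² = 52.125 − (6.475)² = 10.199375
SD(X) = √10.199375 ≈ 3.1936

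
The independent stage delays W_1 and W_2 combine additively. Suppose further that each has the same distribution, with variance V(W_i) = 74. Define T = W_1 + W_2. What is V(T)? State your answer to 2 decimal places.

By independence, V(T) = (1)²V(W_1) + (1)²V(W_2)
= (1)²·74 + (1)²·74 = 148

148.00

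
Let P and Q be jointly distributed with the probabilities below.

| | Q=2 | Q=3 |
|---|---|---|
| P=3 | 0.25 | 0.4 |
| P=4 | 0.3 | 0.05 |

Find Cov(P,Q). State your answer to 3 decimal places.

-0.108

E[P] = 3.35,  E[Q] = 2.45
E[PQ] = 8.1
Cov(P,Q) = E[PQ] − E[P]E[Q] = 8.1 − (3.35)(2.45) = -0.1075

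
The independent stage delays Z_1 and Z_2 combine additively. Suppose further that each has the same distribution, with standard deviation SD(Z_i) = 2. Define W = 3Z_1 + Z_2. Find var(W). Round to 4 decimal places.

var(Z_i) = (2)² = 4
By independence, var(W) = (3)²var(Z_1) + (1)²var(Z_2)
= (3)²·4 + (1)²·4 = 40

40.0000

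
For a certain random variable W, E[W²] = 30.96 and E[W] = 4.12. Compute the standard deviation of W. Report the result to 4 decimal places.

3.7397

Var(W) = 30.96 − (4.12)² = 13.9856
SD(W) = √13.9856 ≈ 3.7397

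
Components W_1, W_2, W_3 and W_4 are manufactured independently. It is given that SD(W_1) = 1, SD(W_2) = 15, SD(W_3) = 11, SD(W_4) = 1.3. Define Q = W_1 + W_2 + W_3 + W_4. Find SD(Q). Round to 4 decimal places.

Var(W_1) = 1, Var(W_2) = 225, Var(W_3) = 121, Var(W_4) = 1.69
By independence, Var(Q) = (1)²Var(W_1) + (1)²Var(W_2) + (1)²Var(W_3) + (1)²Var(W_4)
= (1)²·1 + (1)²·225 + (1)²·121 + (1)²·1.69 = 348.69
SD(Q) = √348.69 ≈ 18.6732

18.6732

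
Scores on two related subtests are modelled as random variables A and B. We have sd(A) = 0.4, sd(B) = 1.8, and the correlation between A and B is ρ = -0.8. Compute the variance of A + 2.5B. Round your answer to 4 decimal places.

Var(A) = (0.4)² = 0.16;  Var(B) = (1.8)² = 3.24
Cov(A,B) = ρ·sd(A)·sd(B) = -0.8·0.4·1.8 = -0.576
Var(A + 2.5B) = (1)²·Var(A) + (2.5)²·Var(B) + 2·(1)·(2.5)·Cov(A,B)
= 1·0.16 + 6.25·3.24 + 5·-0.576 = 17.53

17.5300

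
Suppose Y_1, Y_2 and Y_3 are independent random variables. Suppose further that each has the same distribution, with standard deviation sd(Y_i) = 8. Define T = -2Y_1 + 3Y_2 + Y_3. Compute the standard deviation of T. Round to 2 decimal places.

V(Y_i) = (8)² = 64
By independence, V(T) = (-2)²V(Y_1) + (3)²V(Y_2) + (1)²V(Y_3)
= (-2)²·64 + (3)²·64 + (1)²·64 = 896
sd(T) = √896 ≈ 29.93

29.93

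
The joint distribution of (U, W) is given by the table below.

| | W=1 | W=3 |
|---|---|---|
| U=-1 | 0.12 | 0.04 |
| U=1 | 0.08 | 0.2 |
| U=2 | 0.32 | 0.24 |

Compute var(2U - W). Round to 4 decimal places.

E[U] = 1.24,  E[W] = 1.96,  E[UW] = 2.52
var(U) = 2.68 − (1.24)² = 1.1424;  var(W) = 4.84 − (1.96)² = 0.9984
Cov(U,W) = 2.52 − (1.24)(1.96) = 0.0896
var(2U - W) = (2)²·1.1424 + (-1)²·0.9984 + 2·(2)·(-1)·0.0896 = 5.2096

5.2096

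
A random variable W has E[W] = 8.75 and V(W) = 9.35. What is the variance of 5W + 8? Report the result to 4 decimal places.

233.7500

V(5W + 8) = (5)²·V(W) = 25·9.35 = 233.75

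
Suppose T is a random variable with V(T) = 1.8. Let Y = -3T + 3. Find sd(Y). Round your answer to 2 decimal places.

V(-3T + 3) = (-3)²·1.8 = 16.2
sd(Y) = √16.2 ≈ 4.02

4.02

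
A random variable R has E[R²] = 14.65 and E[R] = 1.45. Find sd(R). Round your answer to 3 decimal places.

V(R) = 14.65 − (1.45)² = 12.5475
sd(R) = √12.5475 ≈ 3.542

3.542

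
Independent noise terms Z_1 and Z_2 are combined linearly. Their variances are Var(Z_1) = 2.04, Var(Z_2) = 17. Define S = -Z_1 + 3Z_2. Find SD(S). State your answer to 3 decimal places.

12.452

By independence, Var(S) = (-1)²Var(Z_1) + (3)²Var(Z_2)
= (-1)²·2.04 + (3)²·17 = 155.04
SD(S) = √155.04 ≈ 12.452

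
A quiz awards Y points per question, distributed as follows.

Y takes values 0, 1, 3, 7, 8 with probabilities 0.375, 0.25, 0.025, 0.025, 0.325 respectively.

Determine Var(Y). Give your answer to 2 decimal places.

E[Y] = (0)(0.375) + (1)(0.25) + (3)(0.025) + (7)(0.025) + (8)(0.325) = 3.1
E[Y²] = (0)²(0.375) + (1)²(0.25) + (3)²(0.025) + (7)²(0.025) + (8)²(0.325) = 22.5
Var(Y) = E[Y²] − (E[Y])² = 22.5 − (3.1)² = 12.89

12.89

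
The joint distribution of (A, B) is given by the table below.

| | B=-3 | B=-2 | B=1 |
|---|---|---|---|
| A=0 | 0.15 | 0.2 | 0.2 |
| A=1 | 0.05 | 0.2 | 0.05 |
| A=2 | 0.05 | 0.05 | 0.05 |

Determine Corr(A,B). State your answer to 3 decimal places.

E[A] = 0.6,  E[B] = -1.35
E[AB] = -0.9
cov(A,B) = E[AB] − E[A]E[B] = -0.9 − (0.6)(-1.35) = -0.09
var(A) = 0.54,  var(B) = 2.5275
ρ = -0.09 / √(0.54·2.5275) ≈ -0.077

-0.077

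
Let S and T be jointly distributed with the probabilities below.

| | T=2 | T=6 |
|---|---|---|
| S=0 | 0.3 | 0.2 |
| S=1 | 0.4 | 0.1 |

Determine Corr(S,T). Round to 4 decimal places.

-0.2182

E[S] = 0.5,  E[T] = 3.2
E[ST] = 1.4
Cov(S,T) = E[ST] − E[S]E[T] = 1.4 − (0.5)(3.2) = -0.2
V(S) = 0.25,  V(T) = 3.36
ρ = -0.2 / √(0.25·3.36) ≈ -0.2182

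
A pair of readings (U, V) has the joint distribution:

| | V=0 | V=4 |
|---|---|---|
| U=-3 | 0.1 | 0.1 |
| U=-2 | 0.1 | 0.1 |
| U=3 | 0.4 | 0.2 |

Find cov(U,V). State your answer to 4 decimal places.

E[U] = 0.8,  E[V] = 1.6
E[UV] = 0.4
cov(U,V) = E[UV] − E[U]E[V] = 0.4 − (0.8)(1.6) = -0.88

-0.8800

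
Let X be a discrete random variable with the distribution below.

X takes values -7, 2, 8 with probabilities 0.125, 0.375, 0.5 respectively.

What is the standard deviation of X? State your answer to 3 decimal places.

4.961

E[X] = (-7)(0.125) + (2)(0.375) + (8)(0.5) = 3.875
E[X²] = (-7)²(0.125) + (2)²(0.375) + (8)²(0.5) = 39.625
Var(X) = E[X²] − (E[X])² = 39.625 − (3.875)² = 24.609375
SD(X) = √24.609375 ≈ 4.961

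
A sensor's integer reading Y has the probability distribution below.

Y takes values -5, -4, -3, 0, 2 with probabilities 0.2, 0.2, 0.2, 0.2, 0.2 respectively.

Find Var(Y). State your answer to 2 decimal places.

E[Y] = (-5)(0.2) + (-4)(0.2) + (-3)(0.2) + (0)(0.2) + (2)(0.2) = -2
E[Y²] = (-5)²(0.2) + (-4)²(0.2) + (-3)²(0.2) + (0)²(0.2) + (2)²(0.2) = 10.8
Var(Y) = E[Y²] − (E[Y])² = 10.8 − (-2)² = 6.8

6.80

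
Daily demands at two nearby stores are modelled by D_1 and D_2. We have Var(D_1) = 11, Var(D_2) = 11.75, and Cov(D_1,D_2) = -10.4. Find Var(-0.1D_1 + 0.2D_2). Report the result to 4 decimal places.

Var(-0.1D_1 + 0.2D_2) = (-0.1)²·Var(D_1) + (0.2)²·Var(D_2) + 2·(-0.1)·(0.2)·Cov(D_1,D_2)
= 0.01·11 + 0.04·11.75 + -0.04·-10.4 = 0.996

0.9960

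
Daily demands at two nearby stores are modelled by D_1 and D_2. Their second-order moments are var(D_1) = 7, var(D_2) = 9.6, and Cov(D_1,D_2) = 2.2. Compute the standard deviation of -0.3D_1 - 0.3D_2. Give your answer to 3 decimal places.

var(-0.3D_1 - 0.3D_2) = (-0.3)²·var(D_1) + (-0.3)²·var(D_2) + 2·(-0.3)·(-0.3)·Cov(D_1,D_2)
= 0.09·7 + 0.09·9.6 + 0.18·2.2 = 1.89
σ(-0.3D_1 - 0.3D_2) = √1.89 ≈ 1.375

1.375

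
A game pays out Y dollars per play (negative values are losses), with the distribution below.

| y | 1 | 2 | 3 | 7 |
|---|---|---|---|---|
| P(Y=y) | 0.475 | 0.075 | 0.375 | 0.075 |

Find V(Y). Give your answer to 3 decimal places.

2.649

E[Y] = (1)(0.475) + (2)(0.075) + (3)(0.375) + (7)(0.075) = 2.275
E[Y²] = (1)²(0.475) + (2)²(0.075) + (3)²(0.375) + (7)²(0.075) = 7.825
V(Y) = E[Y²] − (E[Y])² = 7.825 − (2.275)² = 2.649375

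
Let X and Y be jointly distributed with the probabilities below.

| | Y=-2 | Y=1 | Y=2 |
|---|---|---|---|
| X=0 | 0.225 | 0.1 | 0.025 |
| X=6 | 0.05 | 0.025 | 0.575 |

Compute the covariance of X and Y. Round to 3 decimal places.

E[X] = 3.9,  E[Y] = 0.775
E[XY] = 6.45
Cov(X,Y) = E[XY] − E[X]E[Y] = 6.45 − (3.9)(0.775) = 3.4275

3.428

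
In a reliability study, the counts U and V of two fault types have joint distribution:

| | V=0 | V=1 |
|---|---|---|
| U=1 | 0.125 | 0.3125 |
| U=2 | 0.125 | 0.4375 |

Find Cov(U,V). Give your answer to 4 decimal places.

E[U] = 1.5625,  E[V] = 0.75
E[UV] = 1.1875
Cov(U,V) = E[UV] − E[U]E[V] = 1.1875 − (1.5625)(0.75) = 0.015625

0.0156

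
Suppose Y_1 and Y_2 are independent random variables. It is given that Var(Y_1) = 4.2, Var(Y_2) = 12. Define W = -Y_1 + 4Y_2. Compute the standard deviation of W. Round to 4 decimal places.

14.0071

By independence, Var(W) = (-1)²Var(Y_1) + (4)²Var(Y_2)
= (-1)²·4.2 + (4)²·12 = 196.2
σ(W) = √196.2 ≈ 14.0071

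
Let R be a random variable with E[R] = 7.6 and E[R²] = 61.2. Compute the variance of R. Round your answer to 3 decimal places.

Var(R) = 61.2 − (7.6)² = 3.44

3.440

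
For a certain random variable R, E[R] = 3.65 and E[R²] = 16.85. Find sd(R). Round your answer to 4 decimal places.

1.8782

Var(R) = 16.85 − (3.65)² = 3.5275
sd(R) = √3.5275 ≈ 1.8782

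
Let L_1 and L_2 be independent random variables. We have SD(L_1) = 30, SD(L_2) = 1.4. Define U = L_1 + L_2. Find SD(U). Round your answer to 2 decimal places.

V(L_1) = 900, V(L_2) = 1.96
By independence, V(U) = (1)²V(L_1) + (1)²V(L_2)
= (1)²·900 + (1)²·1.96 = 901.96
SD(U) = √901.96 ≈ 30.03

30.03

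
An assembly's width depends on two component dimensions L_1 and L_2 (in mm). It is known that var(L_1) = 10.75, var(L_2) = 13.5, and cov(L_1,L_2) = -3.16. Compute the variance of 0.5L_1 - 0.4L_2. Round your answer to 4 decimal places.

6.1115

var(0.5L_1 - 0.4L_2) = (0.5)²·var(L_1) + (-0.4)²·var(L_2) + 2·(0.5)·(-0.4)·cov(L_1,L_2)
= 0.25·10.75 + 0.16·13.5 + -0.4·-3.16 = 6.1115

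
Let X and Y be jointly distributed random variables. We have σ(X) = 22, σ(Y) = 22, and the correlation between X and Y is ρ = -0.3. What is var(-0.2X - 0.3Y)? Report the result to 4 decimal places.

var(X) = (22)² = 484;  var(Y) = (22)² = 484
cov(X,Y) = ρ·σ(X)·σ(Y) = -0.3·22·22 = -145.2
var(-0.2X - 0.3Y) = (-0.2)²·var(X) + (-0.3)²·var(Y) + 2·(-0.2)·(-0.3)·cov(X,Y)
= 0.04·484 + 0.09·484 + 0.12·-145.2 = 45.496

45.4960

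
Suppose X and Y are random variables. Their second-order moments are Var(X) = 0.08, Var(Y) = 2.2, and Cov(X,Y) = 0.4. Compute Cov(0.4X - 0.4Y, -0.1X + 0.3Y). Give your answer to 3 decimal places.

-0.203

Cov(0.4X - 0.4Y, -0.1X + 0.3Y) = (0.4)(-0.1)Var(X) + (-0.4)(0.3)Var(Y) + [(0.4)(0.3) + (-0.4)(-0.1)]Cov(X,Y)
= -0.04·0.08 + -0.12·2.2 + 0.16·0.4 = -0.2032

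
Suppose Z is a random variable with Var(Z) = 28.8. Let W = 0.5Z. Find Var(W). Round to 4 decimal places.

7.2000

Var(0.5Z) = (0.5)²·Var(Z) = 0.25·28.8 = 7.2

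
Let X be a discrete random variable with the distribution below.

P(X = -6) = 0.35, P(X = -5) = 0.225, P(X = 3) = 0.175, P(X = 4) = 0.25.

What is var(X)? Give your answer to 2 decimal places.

E[X] = (-6)(0.35) + (-5)(0.225) + (3)(0.175) + (4)(0.25) = -1.7
E[X²] = (-6)²(0.35) + (-5)²(0.225) + (3)²(0.175) + (4)²(0.25) = 23.8
var(X) = E[X²] − (E[X])² = 23.8 − (-1.7)² = 20.91

20.91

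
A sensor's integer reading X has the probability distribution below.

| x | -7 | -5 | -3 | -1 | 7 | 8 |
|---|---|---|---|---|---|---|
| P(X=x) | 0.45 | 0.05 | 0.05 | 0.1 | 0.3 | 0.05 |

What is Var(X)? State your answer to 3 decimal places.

40.428

E[X] = (-7)(0.45) + (-5)(0.05) + (-3)(0.05) + (-1)(0.1) + (7)(0.3) + (8)(0.05) = -1.15
E[X²] = (-7)²(0.45) + (-5)²(0.05) + (-3)²(0.05) + (-1)²(0.1) + (7)²(0.3) + (8)²(0.05) = 41.75
Var(X) = E[X²] − (E[X])² = 41.75 − (-1.15)² = 40.4275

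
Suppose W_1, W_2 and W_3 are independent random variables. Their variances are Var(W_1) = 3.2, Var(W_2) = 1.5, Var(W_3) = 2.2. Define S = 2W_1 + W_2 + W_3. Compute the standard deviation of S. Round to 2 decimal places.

4.06

By independence, Var(S) = (2)²Var(W_1) + (1)²Var(W_2) + (1)²Var(W_3)
= (2)²·3.2 + (1)²·1.5 + (1)²·2.2 = 16.5
sd(S) = √16.5 ≈ 4.06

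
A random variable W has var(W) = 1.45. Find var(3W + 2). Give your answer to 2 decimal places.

var(3W + 2) = (3)²·var(W) = 9·1.45 = 13.05

13.05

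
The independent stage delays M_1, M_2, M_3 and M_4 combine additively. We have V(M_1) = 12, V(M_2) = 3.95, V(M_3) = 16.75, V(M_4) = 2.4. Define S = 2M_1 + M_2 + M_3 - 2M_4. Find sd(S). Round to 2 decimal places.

By independence, V(S) = (2)²V(M_1) + (1)²V(M_2) + (1)²V(M_3) + (-2)²V(M_4)
= (2)²·12 + (1)²·3.95 + (1)²·16.75 + (-2)²·2.4 = 78.3
sd(S) = √78.3 ≈ 8.85

8.85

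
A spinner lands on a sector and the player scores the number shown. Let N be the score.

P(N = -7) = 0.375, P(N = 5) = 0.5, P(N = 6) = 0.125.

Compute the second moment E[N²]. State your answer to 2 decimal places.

E[N²] = (-7)²(0.375) + (5)²(0.5) + (6)²(0.125) = 35.375

35.38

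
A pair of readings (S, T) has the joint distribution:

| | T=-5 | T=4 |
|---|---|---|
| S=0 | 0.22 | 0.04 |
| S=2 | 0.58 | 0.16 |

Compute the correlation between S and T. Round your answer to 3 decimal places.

E[S] = 1.48,  E[T] = -3.2
E[ST] = -4.52
cov(S,T) = E[ST] − E[S]E[T] = -4.52 − (1.48)(-3.2) = 0.216
Var(S) = 0.7696,  Var(T) = 12.96
ρ = 0.216 / √(0.7696·12.96) ≈ 0.068

0.068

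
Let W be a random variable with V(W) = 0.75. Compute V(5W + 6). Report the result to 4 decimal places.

18.7500

V(5W + 6) = (5)²·V(W) = 25·0.75 = 18.75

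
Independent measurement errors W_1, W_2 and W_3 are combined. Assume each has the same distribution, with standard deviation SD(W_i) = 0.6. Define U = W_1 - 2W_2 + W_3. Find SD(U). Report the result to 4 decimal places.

Var(W_i) = (0.6)² = 0.36
By independence, Var(U) = (1)²Var(W_1) + (-2)²Var(W_2) + (1)²Var(W_3)
= (1)²·0.36 + (-2)²·0.36 + (1)²·0.36 = 2.16
SD(U) = √2.16 ≈ 1.4697

1.4697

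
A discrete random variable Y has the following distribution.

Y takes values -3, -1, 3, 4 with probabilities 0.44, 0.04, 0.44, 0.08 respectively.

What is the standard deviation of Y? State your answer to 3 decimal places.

3.027

E[Y] = (-3)(0.44) + (-1)(0.04) + (3)(0.44) + (4)(0.08) = 0.28
E[Y²] = (-3)²(0.44) + (-1)²(0.04) + (3)²(0.44) + (4)²(0.08) = 9.24
Var(Y) = E[Y²] − (E[Y])² = 9.24 − (0.28)² = 9.1616
sd(Y) = √9.1616 ≈ 3.027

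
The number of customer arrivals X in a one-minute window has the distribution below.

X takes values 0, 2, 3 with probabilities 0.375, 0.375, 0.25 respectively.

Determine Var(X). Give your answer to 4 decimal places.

E[X] = (0)(0.375) + (2)(0.375) + (3)(0.25) = 1.5
E[X²] = (0)²(0.375) + (2)²(0.375) + (3)²(0.25) = 3.75
Var(X) = E[X²] − (E[X])² = 3.75 − (1.5)² = 1.5

1.5000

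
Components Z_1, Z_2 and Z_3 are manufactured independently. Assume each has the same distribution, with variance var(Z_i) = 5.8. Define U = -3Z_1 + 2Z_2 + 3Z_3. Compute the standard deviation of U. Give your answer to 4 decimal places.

By independence, var(U) = (-3)²var(Z_1) + (2)²var(Z_2) + (3)²var(Z_3)
= (-3)²·5.8 + (2)²·5.8 + (3)²·5.8 = 127.6
SD(U) = √127.6 ≈ 11.2960

11.2960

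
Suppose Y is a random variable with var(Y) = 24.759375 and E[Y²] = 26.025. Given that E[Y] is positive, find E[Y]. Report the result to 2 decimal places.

(E[Y])² = E[Y²] − var(Y) = 26.025 − 24.759375 = 1.265625
E[Y] = √1.265625 = 1.125

1.13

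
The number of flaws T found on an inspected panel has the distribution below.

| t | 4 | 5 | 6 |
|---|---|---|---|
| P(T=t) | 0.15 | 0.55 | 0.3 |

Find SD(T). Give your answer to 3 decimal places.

E[T] = (4)(0.15) + (5)(0.55) + (6)(0.3) = 5.15
E[T²] = (4)²(0.15) + (5)²(0.55) + (6)²(0.3) = 26.95
var(T) = E[T²] − (E[T])² = 26.95 − (5.15)² = 0.4275
SD(T) = √0.4275 ≈ 0.654

0.654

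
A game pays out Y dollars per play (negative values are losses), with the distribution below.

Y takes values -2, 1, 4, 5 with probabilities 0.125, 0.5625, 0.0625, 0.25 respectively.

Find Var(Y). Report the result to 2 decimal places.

E[Y] = (-2)(0.125) + (1)(0.5625) + (4)(0.0625) + (5)(0.25) = 1.8125
E[Y²] = (-2)²(0.125) + (1)²(0.5625) + (4)²(0.0625) + (5)²(0.25) = 8.3125
Var(Y) = E[Y²] − (E[Y])² = 8.3125 − (1.8125)² = 5.02734375

5.03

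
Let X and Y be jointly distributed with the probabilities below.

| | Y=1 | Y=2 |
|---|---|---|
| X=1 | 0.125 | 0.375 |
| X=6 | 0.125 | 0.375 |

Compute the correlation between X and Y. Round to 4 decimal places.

E[X] = 3.5,  E[Y] = 1.75
E[XY] = 6.125
Cov(X,Y) = E[XY] − E[X]E[Y] = 6.125 − (3.5)(1.75) = 0
var(X) = 6.25,  var(Y) = 0.1875
ρ = 0 / √(6.25·0.1875) ≈ 0.0000

0.0000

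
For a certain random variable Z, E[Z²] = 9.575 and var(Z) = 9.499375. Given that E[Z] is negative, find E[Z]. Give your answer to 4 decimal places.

-0.2750

(E[Z])² = E[Z²] − var(Z) = 9.575 − 9.499375 = 0.075625
E[Z] = −√0.075625 = -0.275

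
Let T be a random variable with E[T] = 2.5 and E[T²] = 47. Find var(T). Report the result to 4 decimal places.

var(T) = 47 − (2.5)² = 40.75

40.7500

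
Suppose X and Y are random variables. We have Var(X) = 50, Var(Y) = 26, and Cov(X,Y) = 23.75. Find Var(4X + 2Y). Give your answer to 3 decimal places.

Var(4X + 2Y) = (4)²·Var(X) + (2)²·Var(Y) + 2·(4)·(2)·Cov(X,Y)
= 16·50 + 4·26 + 16·23.75 = 1284

1284.000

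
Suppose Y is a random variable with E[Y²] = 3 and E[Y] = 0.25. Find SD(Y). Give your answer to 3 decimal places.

var(Y) = 3 − (0.25)² = 2.9375
SD(Y) = √2.9375 ≈ 1.714

1.714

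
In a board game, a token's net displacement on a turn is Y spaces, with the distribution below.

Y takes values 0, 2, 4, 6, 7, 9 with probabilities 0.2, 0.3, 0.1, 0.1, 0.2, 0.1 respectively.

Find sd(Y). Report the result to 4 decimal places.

3.0150

E[Y] = (0)(0.2) + (2)(0.3) + (4)(0.1) + (6)(0.1) + (7)(0.2) + (9)(0.1) = 3.9
E[Y²] = (0)²(0.2) + (2)²(0.3) + (4)²(0.1) + (6)²(0.1) + (7)²(0.2) + (9)²(0.1) = 24.3
Var(Y) = E[Y²] − (E[Y])² = 24.3 − (3.9)² = 9.09
sd(Y) = √9.09 ≈ 3.0150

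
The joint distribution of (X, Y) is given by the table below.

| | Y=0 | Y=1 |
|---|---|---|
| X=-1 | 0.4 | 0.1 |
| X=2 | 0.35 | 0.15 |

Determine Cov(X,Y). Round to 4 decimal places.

0.0750

E[X] = 0.5,  E[Y] = 0.25
E[XY] = 0.2
Cov(X,Y) = E[XY] − E[X]E[Y] = 0.2 − (0.5)(0.25) = 0.075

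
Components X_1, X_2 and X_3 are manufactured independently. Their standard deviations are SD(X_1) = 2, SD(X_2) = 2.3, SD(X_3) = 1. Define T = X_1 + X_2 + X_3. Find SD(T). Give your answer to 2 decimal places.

Var(X_1) = 4, Var(X_2) = 5.29, Var(X_3) = 1
By independence, Var(T) = (1)²Var(X_1) + (1)²Var(X_2) + (1)²Var(X_3)
= (1)²·4 + (1)²·5.29 + (1)²·1 = 10.29
SD(T) = √10.29 ≈ 3.21

3.21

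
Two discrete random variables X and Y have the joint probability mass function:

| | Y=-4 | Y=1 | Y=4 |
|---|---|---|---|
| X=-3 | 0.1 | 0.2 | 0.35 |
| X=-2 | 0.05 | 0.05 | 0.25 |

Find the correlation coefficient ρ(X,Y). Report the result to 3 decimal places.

0.098

E[X] = -2.65,  E[Y] = 2.05
E[XY] = -5.3
cov(X,Y) = E[XY] − E[X]E[Y] = -5.3 − (-2.65)(2.05) = 0.1325
V(X) = 0.2275,  V(Y) = 8.0475
ρ = 0.1325 / √(0.2275·8.0475) ≈ 0.098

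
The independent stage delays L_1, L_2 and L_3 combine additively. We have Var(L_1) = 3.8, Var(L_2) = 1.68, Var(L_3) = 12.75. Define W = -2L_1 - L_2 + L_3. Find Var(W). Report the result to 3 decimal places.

By independence, Var(W) = (-2)²Var(L_1) + (-1)²Var(L_2) + (1)²Var(L_3)
= (-2)²·3.8 + (-1)²·1.68 + (1)²·12.75 = 29.63

29.630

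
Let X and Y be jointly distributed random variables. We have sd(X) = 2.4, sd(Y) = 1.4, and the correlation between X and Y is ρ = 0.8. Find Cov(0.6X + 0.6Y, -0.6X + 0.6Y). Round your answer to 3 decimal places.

Var(X) = (2.4)² = 5.76;  Var(Y) = (1.4)² = 1.96
Cov(X,Y) = ρ·sd(X)·sd(Y) = 0.8·2.4·1.4 = 2.688
Cov(0.6X + 0.6Y, -0.6X + 0.6Y) = (0.6)(-0.6)Var(X) + (0.6)(0.6)Var(Y) + [(0.6)(0.6) + (0.6)(-0.6)]Cov(X,Y)
= -0.36·5.76 + 0.36·1.96 + 0·2.688 = -1.368

-1.368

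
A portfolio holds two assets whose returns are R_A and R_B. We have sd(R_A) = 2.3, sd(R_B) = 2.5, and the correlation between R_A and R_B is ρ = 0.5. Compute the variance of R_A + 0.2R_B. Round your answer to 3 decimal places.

6.690

V(R_A) = (2.3)² = 5.29;  V(R_B) = (2.5)² = 6.25
Cov(R_A,R_B) = ρ·sd(R_A)·sd(R_B) = 0.5·2.3·2.5 = 2.875
V(R_A + 0.2R_B) = (1)²·V(R_A) + (0.2)²·V(R_B) + 2·(1)·(0.2)·Cov(R_A,R_B)
= 1·5.29 + 0.04·6.25 + 0.4·2.875 = 6.69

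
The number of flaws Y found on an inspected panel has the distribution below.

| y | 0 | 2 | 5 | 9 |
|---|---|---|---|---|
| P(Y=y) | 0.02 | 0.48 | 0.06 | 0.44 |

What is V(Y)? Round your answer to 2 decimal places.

E[Y] = (0)(0.02) + (2)(0.48) + (5)(0.06) + (9)(0.44) = 5.22
E[Y²] = (0)²(0.02) + (2)²(0.48) + (5)²(0.06) + (9)²(0.44) = 39.06
V(Y) = E[Y²] − (E[Y])² = 39.06 − (5.22)² = 11.8116

11.81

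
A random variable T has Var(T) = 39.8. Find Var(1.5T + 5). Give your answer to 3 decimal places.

Var(1.5T + 5) = (1.5)²·Var(T) = 2.25·39.8 = 89.55

89.550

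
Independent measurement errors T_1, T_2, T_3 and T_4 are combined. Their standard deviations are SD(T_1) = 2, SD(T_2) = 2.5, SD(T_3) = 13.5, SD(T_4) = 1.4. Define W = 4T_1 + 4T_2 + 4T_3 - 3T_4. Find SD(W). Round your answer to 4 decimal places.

55.6564

var(T_1) = 4, var(T_2) = 6.25, var(T_3) = 182.25, var(T_4) = 1.96
By independence, var(W) = (4)²var(T_1) + (4)²var(T_2) + (4)²var(T_3) + (-3)²var(T_4)
= (4)²·4 + (4)²·6.25 + (4)²·182.25 + (-3)²·1.96 = 3097.64
SD(W) = √3097.64 ≈ 55.6564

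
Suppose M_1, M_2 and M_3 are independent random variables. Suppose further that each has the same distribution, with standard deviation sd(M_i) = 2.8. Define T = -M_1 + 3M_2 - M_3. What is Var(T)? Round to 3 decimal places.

86.240

Var(M_i) = (2.8)² = 7.84
By independence, Var(T) = (-1)²Var(M_1) + (3)²Var(M_2) + (-1)²Var(M_3)
= (-1)²·7.84 + (3)²·7.84 + (-1)²·7.84 = 86.24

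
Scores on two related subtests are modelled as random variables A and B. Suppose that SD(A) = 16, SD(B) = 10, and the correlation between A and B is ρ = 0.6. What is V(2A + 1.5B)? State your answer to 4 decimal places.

1825.0000

V(A) = (16)² = 256;  V(B) = (10)² = 100
Cov(A,B) = ρ·SD(A)·SD(B) = 0.6·16·10 = 96
V(2A + 1.5B) = (2)²·V(A) + (1.5)²·V(B) + 2·(2)·(1.5)·Cov(A,B)
= 4·256 + 2.25·100 + 6·96 = 1825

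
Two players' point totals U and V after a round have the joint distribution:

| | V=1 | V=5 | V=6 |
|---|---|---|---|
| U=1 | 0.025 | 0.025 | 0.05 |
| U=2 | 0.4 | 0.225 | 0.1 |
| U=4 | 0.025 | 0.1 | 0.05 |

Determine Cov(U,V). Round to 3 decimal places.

0.350

E[U] = 2.25,  E[V] = 3.4
E[UV] = 8
Cov(U,V) = E[UV] − E[U]E[V] = 8 − (2.25)(3.4) = 0.35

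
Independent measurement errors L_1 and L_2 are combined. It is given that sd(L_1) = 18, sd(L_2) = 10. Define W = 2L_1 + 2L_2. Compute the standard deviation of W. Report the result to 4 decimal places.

41.1825

Var(L_1) = 324, Var(L_2) = 100
By independence, Var(W) = (2)²Var(L_1) + (2)²Var(L_2)
= (2)²·324 + (2)²·100 = 1696
sd(W) = √1696 ≈ 41.1825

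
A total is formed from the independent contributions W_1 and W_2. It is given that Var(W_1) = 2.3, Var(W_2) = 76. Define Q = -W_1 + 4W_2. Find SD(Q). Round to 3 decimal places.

34.904

By independence, Var(Q) = (-1)²Var(W_1) + (4)²Var(W_2)
= (-1)²·2.3 + (4)²·76 = 1218.3
SD(Q) = √1218.3 ≈ 34.904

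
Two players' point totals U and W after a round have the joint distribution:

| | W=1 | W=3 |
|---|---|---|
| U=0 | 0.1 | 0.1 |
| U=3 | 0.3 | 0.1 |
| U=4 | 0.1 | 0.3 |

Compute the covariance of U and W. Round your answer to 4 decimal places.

E[U] = 2.8,  E[W] = 2
E[UW] = 5.8
cov(U,W) = E[UW] − E[U]E[W] = 5.8 − (2.8)(2) = 0.2

0.2000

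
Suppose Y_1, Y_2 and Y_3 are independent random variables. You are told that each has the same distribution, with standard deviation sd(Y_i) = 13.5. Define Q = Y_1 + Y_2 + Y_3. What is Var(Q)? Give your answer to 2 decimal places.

Var(Y_i) = (13.5)² = 182.25
By independence, Var(Q) = (1)²Var(Y_1) + (1)²Var(Y_2) + (1)²Var(Y_3)
= (1)²·182.25 + (1)²·182.25 + (1)²·182.25 = 546.75

546.75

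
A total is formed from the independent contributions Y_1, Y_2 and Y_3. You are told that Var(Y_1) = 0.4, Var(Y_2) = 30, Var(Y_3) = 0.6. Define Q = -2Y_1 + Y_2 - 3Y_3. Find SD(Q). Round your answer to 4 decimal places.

By independence, Var(Q) = (-2)²Var(Y_1) + (1)²Var(Y_2) + (-3)²Var(Y_3)
= (-2)²·0.4 + (1)²·30 + (-3)²·0.6 = 37
SD(Q) = √37 ≈ 6.0828

6.0828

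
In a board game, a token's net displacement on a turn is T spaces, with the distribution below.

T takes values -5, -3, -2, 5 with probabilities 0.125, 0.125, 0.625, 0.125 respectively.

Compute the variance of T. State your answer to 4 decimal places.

7.2344

E[T] = (-5)(0.125) + (-3)(0.125) + (-2)(0.625) + (5)(0.125) = -1.625
E[T²] = (-5)²(0.125) + (-3)²(0.125) + (-2)²(0.625) + (5)²(0.125) = 9.875
Var(T) = E[T²] − (E[T])² = 9.875 − (-1.625)² = 7.234375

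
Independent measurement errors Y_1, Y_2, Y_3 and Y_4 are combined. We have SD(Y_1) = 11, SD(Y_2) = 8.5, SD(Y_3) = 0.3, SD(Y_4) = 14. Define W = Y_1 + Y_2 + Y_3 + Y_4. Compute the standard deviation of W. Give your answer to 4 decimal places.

19.7317

V(Y_1) = 121, V(Y_2) = 72.25, V(Y_3) = 0.09, V(Y_4) = 196
By independence, V(W) = (1)²V(Y_1) + (1)²V(Y_2) + (1)²V(Y_3) + (1)²V(Y_4)
= (1)²·121 + (1)²·72.25 + (1)²·0.09 + (1)²·196 = 389.34
SD(W) = √389.34 ≈ 19.7317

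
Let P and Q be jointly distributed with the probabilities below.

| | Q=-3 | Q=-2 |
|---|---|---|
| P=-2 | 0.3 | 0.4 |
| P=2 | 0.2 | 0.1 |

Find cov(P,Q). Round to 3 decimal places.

-0.200

E[P] = -0.8,  E[Q] = -2.5
E[PQ] = 1.8
cov(P,Q) = E[PQ] − E[P]E[Q] = 1.8 − (-0.8)(-2.5) = -0.2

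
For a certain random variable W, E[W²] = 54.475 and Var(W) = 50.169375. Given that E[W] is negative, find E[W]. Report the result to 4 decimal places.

-2.0750

(E[W])² = E[W²] − Var(W) = 54.475 − 50.169375 = 4.305625
E[W] = −√4.305625 = -2.075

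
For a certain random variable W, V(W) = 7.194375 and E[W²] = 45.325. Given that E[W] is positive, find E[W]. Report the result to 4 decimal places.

6.1750

(E[W])² = E[W²] − V(W) = 45.325 − 7.194375 = 38.130625
E[W] = √38.130625 = 6.175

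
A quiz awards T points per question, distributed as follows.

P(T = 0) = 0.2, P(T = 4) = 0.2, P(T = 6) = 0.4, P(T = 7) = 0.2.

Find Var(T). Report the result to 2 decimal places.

E[T] = (0)(0.2) + (4)(0.2) + (6)(0.4) + (7)(0.2) = 4.6
E[T²] = (0)²(0.2) + (4)²(0.2) + (6)²(0.4) + (7)²(0.2) = 27.4
Var(T) = E[T²] − (E[T])² = 27.4 − (4.6)² = 6.24

6.24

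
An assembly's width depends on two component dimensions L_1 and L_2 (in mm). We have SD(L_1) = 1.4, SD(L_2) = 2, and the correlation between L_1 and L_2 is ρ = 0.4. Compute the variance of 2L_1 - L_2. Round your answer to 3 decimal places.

7.360

Var(L_1) = (1.4)² = 1.96;  Var(L_2) = (2)² = 4
Cov(L_1,L_2) = ρ·SD(L_1)·SD(L_2) = 0.4·1.4·2 = 1.12
Var(2L_1 - L_2) = (2)²·Var(L_1) + (-1)²·Var(L_2) + 2·(2)·(-1)·Cov(L_1,L_2)
= 4·1.96 + 1·4 + -4·1.12 = 7.36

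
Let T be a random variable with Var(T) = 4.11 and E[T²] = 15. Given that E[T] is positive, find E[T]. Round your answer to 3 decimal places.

3.300

(E[T])² = E[T²] − Var(T) = 15 − 4.11 = 10.89
E[T] = √10.89 = 3.3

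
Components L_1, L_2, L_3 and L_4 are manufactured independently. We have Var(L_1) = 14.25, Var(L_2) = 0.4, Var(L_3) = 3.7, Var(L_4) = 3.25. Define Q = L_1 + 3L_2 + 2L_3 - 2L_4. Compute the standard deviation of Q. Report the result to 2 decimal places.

By independence, Var(Q) = (1)²Var(L_1) + (3)²Var(L_2) + (2)²Var(L_3) + (-2)²Var(L_4)
= (1)²·14.25 + (3)²·0.4 + (2)²·3.7 + (-2)²·3.25 = 45.65
SD(Q) = √45.65 ≈ 6.76

6.76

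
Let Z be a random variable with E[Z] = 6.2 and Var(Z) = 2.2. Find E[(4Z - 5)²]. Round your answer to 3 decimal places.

E[4Z - 5] = 4·6.2 − 5 = 19.8
Var(4Z - 5) = (4)²·2.2 = 35.2
E[(4Z - 5)²] = Var((4Z - 5)) + (E[(4Z - 5)])² = 35.2 + (19.8)² = 427.24

427.240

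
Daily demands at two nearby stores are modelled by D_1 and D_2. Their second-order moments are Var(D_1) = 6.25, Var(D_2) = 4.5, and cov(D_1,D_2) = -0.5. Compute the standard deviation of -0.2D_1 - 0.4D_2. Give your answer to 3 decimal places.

0.943

Var(-0.2D_1 - 0.4D_2) = (-0.2)²·Var(D_1) + (-0.4)²·Var(D_2) + 2·(-0.2)·(-0.4)·cov(D_1,D_2)
= 0.04·6.25 + 0.16·4.5 + 0.16·-0.5 = 0.89
σ(-0.2D_1 - 0.4D_2) = √0.89 ≈ 0.943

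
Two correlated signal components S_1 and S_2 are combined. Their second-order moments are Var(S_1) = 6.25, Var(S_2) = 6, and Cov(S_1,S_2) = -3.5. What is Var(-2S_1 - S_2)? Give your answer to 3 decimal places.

Var(-2S_1 - S_2) = (-2)²·Var(S_1) + (-1)²·Var(S_2) + 2·(-2)·(-1)·Cov(S_1,S_2)
= 4·6.25 + 1·6 + 4·-3.5 = 17

17.000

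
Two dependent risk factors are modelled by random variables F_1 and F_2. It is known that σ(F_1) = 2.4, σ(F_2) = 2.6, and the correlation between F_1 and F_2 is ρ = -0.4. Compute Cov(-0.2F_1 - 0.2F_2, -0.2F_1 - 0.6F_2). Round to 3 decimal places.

0.642

V(F_1) = (2.4)² = 5.76;  V(F_2) = (2.6)² = 6.76
Cov(F_1,F_2) = ρ·σ(F_1)·σ(F_2) = -0.4·2.4·2.6 = -2.496
Cov(-0.2F_1 - 0.2F_2, -0.2F_1 - 0.6F_2) = (-0.2)(-0.2)V(F_1) + (-0.2)(-0.6)V(F_2) + [(-0.2)(-0.6) + (-0.2)(-0.2)]Cov(F_1,F_2)
= 0.04·5.76 + 0.12·6.76 + 0.16·-2.496 = 0.64224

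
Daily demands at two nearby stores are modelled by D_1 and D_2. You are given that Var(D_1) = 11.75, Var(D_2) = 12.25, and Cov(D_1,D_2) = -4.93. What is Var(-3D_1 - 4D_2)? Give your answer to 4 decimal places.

183.4300

Var(-3D_1 - 4D_2) = (-3)²·Var(D_1) + (-4)²·Var(D_2) + 2·(-3)·(-4)·Cov(D_1,D_2)
= 9·11.75 + 16·12.25 + 24·-4.93 = 183.43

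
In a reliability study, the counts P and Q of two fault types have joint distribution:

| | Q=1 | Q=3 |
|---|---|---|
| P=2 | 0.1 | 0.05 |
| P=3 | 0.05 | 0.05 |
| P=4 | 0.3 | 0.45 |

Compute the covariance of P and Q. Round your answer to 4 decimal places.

E[P] = 3.6,  E[Q] = 2.1
E[PQ] = 7.7
cov(P,Q) = E[PQ] − E[P]E[Q] = 7.7 − (3.6)(2.1) = 0.14

0.1400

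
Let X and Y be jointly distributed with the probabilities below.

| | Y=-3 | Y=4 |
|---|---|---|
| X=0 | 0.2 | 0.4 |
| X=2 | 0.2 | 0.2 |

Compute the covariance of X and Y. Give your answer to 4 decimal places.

E[X] = 0.8,  E[Y] = 1.2
E[XY] = 0.4
cov(X,Y) = E[XY] − E[X]E[Y] = 0.4 − (0.8)(1.2) = -0.56

-0.5600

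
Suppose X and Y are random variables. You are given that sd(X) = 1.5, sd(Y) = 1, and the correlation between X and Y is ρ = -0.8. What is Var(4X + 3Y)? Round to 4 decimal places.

Var(X) = (1.5)² = 2.25;  Var(Y) = (1)² = 1
cov(X,Y) = ρ·sd(X)·sd(Y) = -0.8·1.5·1 = -1.2
Var(4X + 3Y) = (4)²·Var(X) + (3)²·Var(Y) + 2·(4)·(3)·cov(X,Y)
= 16·2.25 + 9·1 + 24·-1.2 = 16.2

16.2000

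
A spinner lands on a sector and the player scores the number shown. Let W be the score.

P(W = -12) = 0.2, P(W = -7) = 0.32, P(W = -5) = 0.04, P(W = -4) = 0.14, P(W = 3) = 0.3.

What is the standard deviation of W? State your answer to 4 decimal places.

5.4927

E[W] = (-12)(0.2) + (-7)(0.32) + (-5)(0.04) + (-4)(0.14) + (3)(0.3) = -4.5
E[W²] = (-12)²(0.2) + (-7)²(0.32) + (-5)²(0.04) + (-4)²(0.14) + (3)²(0.3) = 50.42
Var(W) = E[W²] − (E[W])² = 50.42 − (-4.5)² = 30.17
σ(W) = √30.17 ≈ 5.4927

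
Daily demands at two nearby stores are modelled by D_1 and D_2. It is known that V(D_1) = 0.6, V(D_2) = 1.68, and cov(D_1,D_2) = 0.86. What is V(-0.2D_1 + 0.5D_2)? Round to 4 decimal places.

V(-0.2D_1 + 0.5D_2) = (-0.2)²·V(D_1) + (0.5)²·V(D_2) + 2·(-0.2)·(0.5)·cov(D_1,D_2)
= 0.04·0.6 + 0.25·1.68 + -0.2·0.86 = 0.272

0.2720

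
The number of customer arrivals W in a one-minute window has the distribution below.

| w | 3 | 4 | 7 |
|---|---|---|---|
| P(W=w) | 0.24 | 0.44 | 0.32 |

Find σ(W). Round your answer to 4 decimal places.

E[W] = (3)(0.24) + (4)(0.44) + (7)(0.32) = 4.72
E[W²] = (3)²(0.24) + (4)²(0.44) + (7)²(0.32) = 24.88
Var(W) = E[W²] − (E[W])² = 24.88 − (4.72)² = 2.6016
σ(W) = √2.6016 ≈ 1.6129

1.6129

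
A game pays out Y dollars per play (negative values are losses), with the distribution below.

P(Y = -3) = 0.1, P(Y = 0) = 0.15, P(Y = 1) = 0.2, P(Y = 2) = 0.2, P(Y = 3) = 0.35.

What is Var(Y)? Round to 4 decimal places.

E[Y] = (-3)(0.1) + (0)(0.15) + (1)(0.2) + (2)(0.2) + (3)(0.35) = 1.35
E[Y²] = (-3)²(0.1) + (0)²(0.15) + (1)²(0.2) + (2)²(0.2) + (3)²(0.35) = 5.05
Var(Y) = E[Y²] − (E[Y])² = 5.05 − (1.35)² = 3.2275

3.2275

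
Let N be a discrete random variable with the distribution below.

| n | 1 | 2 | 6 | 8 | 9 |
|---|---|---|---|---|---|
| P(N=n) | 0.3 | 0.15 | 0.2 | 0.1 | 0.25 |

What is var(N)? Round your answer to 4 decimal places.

11.2275

E[N] = (1)(0.3) + (2)(0.15) + (6)(0.2) + (8)(0.1) + (9)(0.25) = 4.85
E[N²] = (1)²(0.3) + (2)²(0.15) + (6)²(0.2) + (8)²(0.1) + (9)²(0.25) = 34.75
var(N) = E[N²] − (E[N])² = 34.75 − (4.85)² = 11.2275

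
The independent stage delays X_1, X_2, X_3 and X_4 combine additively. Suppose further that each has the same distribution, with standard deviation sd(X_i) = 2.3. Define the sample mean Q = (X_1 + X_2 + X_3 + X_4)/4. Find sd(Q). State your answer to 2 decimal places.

1.15

Var(X_i) = (2.3)² = 5.29
By independence, Var(Q) = (0.25)²Var(X_1) + (0.25)²Var(X_2) + (0.25)²Var(X_3) + (0.25)²Var(X_4)
= (0.25)²·5.29 + (0.25)²·5.29 + (0.25)²·5.29 + (0.25)²·5.29 = 1.3225
sd(Q) = √1.3225 ≈ 1.15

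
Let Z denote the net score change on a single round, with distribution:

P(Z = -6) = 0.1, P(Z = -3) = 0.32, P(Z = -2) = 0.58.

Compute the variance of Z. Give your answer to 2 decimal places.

1.40

E[Z] = (-6)(0.1) + (-3)(0.32) + (-2)(0.58) = -2.72
E[Z²] = (-6)²(0.1) + (-3)²(0.32) + (-2)²(0.58) = 8.8
V(Z) = E[Z²] − (E[Z])² = 8.8 − (-2.72)² = 1.4016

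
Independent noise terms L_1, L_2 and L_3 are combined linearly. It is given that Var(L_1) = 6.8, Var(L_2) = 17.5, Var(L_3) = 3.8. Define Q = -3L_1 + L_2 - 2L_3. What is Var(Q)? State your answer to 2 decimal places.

93.90

By independence, Var(Q) = (-3)²Var(L_1) + (1)²Var(L_2) + (-2)²Var(L_3)
= (-3)²·6.8 + (1)²·17.5 + (-2)²·3.8 = 93.9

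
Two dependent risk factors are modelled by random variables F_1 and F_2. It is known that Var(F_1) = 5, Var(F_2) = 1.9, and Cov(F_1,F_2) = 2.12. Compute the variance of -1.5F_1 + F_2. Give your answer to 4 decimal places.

6.7900

Var(-1.5F_1 + F_2) = (-1.5)²·Var(F_1) + (1)²·Var(F_2) + 2·(-1.5)·(1)·Cov(F_1,F_2)
= 2.25·5 + 1·1.9 + -3·2.12 = 6.79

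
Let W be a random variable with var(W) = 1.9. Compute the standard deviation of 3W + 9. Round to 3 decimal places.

4.135

var(3W + 9) = (3)²·1.9 = 17.1
σ(3W + 9) = √17.1 ≈ 4.135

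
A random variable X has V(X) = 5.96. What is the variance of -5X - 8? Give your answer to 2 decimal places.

V(-5X - 8) = (-5)²·V(X) = 25·5.96 = 149

149.00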